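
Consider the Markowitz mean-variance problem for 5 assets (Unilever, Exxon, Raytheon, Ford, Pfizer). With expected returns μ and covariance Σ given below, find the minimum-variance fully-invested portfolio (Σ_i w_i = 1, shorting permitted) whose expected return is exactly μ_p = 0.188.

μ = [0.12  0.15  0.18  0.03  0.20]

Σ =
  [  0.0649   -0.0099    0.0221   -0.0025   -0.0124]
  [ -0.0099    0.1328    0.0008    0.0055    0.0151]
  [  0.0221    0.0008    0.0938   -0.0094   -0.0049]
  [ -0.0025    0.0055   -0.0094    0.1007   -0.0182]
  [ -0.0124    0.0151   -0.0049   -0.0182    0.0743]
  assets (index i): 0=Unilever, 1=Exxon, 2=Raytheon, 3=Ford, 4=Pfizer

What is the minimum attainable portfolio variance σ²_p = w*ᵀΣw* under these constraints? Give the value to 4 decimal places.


u=Σ⁻¹μ = [2.0587  0.8625  1.6998  1.0440  3.2279]
v=Σ⁻¹𝟙 = [17.5174  5.9969  8.9276  14.3537  19.2685]
a=μᵀu=1.359284  b=𝟙ᵀu=8.892887  c=𝟙ᵀv=66.064016  D=ac−b²=10.716354
λ₁=(c·0.188−b)/D = (66.064016·0.188−8.892887)/10.716354 = 0.329137
λ₂=(a−b·0.188)/D = (1.359284−8.892887·0.188)/10.716354 = -0.029168
w* = 0.329137·u + -0.029168·v:
  w_0 = 0.329137·2.0587 + -0.029168·17.5174 = 0.1666  (Unilever)
  w_1 = 0.329137·0.8625 + -0.029168·5.9969 = 0.1090  (Exxon)
  w_2 = 0.329137·1.6998 + -0.029168·8.9276 = 0.2991  (Raytheon)
  w_3 = 0.329137·1.0440 + -0.029168·14.3537 = -0.0751  (Ford)
  w_4 = 0.329137·3.2279 + -0.029168·19.2685 = 0.5004  (Pfizer)
Σw_i=1.0000  μᵀw=0.1880
σ²=wᵀΣw=λ₁·μ_p+λ₂ = 0.329137·0.188 + -0.029168 = 0.032709 ≈ 0.0327

0.0327


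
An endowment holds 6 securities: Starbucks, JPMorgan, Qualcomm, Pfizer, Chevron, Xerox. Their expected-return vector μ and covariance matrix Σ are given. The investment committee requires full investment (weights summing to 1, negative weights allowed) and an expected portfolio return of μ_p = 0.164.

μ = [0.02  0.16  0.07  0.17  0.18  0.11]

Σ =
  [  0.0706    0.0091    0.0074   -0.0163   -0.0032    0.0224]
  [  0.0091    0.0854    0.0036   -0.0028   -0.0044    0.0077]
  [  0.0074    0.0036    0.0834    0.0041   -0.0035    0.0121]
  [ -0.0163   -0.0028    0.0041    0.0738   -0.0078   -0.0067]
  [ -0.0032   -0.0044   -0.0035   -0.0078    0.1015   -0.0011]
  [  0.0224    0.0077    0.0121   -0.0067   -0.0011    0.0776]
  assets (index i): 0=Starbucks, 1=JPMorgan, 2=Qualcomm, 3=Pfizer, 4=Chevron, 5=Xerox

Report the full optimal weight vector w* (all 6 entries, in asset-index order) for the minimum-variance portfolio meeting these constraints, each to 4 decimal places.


u=Σ⁻¹μ = [0.2956  1.9000  0.4903  2.7577  2.1084  1.3352]
v=Σ⁻¹𝟙 = [14.1978  10.3508  8.7050  18.6677  12.5721  8.1938]
a=μᵀu=1.339430  b=𝟙ᵀu=8.887231  c=𝟙ᵀv=72.687122  D=ac−b²=18.376430
λ₁=(c·0.164−b)/D = (72.687122·0.164−8.887231)/18.376430 = 0.165073
λ₂=(a−b·0.164)/D = (1.339430−8.887231·0.164)/18.376430 = -0.006425
w* = 0.165073·u + -0.006425·v:
  w_0 = 0.165073·0.2956 + -0.006425·14.1978 = -0.0424  (Starbucks)
  w_1 = 0.165073·1.9000 + -0.006425·10.3508 = 0.2471  (JPMorgan)
  w_2 = 0.165073·0.4903 + -0.006425·8.7050 = 0.0250  (Qualcomm)
  w_3 = 0.165073·2.7577 + -0.006425·18.6677 = 0.3353  (Pfizer)
  w_4 = 0.165073·2.1084 + -0.006425·12.5721 = 0.2673  (Chevron)
  w_5 = 0.165073·1.3352 + -0.006425·8.1938 = 0.1678  (Xerox)
Σw_i=1.0000  μᵀw=0.1640
σ²=wᵀΣw=λ₁·μ_p+λ₂ = 0.165073·0.164 + -0.006425 = 0.020647 ≈ 0.0206

-0.0424  0.2471  0.0250  0.3353  0.2673  0.1678


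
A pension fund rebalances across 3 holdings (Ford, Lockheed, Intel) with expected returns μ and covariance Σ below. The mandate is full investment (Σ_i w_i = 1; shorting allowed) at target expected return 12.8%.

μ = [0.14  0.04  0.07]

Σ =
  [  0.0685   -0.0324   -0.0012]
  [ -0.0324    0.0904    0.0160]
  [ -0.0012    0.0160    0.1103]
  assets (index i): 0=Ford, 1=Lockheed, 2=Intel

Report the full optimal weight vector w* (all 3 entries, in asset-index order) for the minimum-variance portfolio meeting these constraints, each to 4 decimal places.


u=Σ⁻¹μ = [2.6753  1.3177  0.4726]
v=Σ⁻¹𝟙 = [23.3469  18.2486  6.6731]
a=μᵀu=0.460336  b=𝟙ᵀu=4.465620  c=𝟙ᵀv=48.268501  D=ac−b²=2.277968
λ₁=(c·0.128−b)/D = (48.268501·0.128−4.465620)/2.277968 = 0.751876
λ₂=(a−b·0.128)/D = (0.460336−4.465620·0.128)/2.277968 = -0.048843
w* = 0.751876·u + -0.048843·v:
  w_0 = 0.751876·2.6753 + -0.048843·23.3469 = 0.8712  (Ford)
  w_1 = 0.751876·1.3177 + -0.048843·18.2486 = 0.0994  (Lockheed)
  w_2 = 0.751876·0.4726 + -0.048843·6.6731 = 0.0294  (Intel)
Σw_i=1.0000  μᵀw=0.1280
σ²=wᵀΣw=λ₁·μ_p+λ₂ = 0.751876·0.128 + -0.048843 = 0.047397 ≈ 0.0474

0.8712  0.0994  0.0294


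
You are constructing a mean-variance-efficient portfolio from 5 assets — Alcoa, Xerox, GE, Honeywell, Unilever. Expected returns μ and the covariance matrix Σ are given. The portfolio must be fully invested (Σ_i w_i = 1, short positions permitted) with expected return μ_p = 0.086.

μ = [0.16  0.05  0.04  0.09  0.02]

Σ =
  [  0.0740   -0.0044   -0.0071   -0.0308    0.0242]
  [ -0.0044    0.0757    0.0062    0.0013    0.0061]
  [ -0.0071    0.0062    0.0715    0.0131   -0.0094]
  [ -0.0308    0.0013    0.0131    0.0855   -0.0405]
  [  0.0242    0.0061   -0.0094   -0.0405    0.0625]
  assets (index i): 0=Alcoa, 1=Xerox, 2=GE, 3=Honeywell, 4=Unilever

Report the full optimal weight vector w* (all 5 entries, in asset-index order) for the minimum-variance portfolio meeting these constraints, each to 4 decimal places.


u=Σ⁻¹μ = [3.0126  0.7009  0.4521  2.3905  0.7022]
v=Σ⁻¹𝟙 = [18.2868  10.3063  13.2708  29.9939  29.3454]
a=μᵀu=0.764337  b=𝟙ᵀu=7.258391  c=𝟙ᵀv=101.203202  D=ac−b²=24.669061
λ₁=(c·0.086−b)/D = (101.203202·0.086−7.258391)/24.669061 = 0.058579
λ₂=(a−b·0.086)/D = (0.764337−7.258391·0.086)/24.669061 = 0.005680
w* = 0.058579·u + 0.005680·v:
  w_0 = 0.058579·3.0126 + 0.005680·18.2868 = 0.2803  (Alcoa)
  w_1 = 0.058579·0.7009 + 0.005680·10.3063 = 0.0996  (Xerox)
  w_2 = 0.058579·0.4521 + 0.005680·13.2708 = 0.1019  (GE)
  w_3 = 0.058579·2.3905 + 0.005680·29.9939 = 0.3104  (Honeywell)
  w_4 = 0.058579·0.7022 + 0.005680·29.3454 = 0.2078  (Unilever)
Σw_i=1.0000  μᵀw=0.0860
σ²=wᵀΣw=λ₁·μ_p+λ₂ = 0.058579·0.086 + 0.005680 = 0.010718 ≈ 0.0107

0.2803  0.0996  0.1019  0.3104  0.2078


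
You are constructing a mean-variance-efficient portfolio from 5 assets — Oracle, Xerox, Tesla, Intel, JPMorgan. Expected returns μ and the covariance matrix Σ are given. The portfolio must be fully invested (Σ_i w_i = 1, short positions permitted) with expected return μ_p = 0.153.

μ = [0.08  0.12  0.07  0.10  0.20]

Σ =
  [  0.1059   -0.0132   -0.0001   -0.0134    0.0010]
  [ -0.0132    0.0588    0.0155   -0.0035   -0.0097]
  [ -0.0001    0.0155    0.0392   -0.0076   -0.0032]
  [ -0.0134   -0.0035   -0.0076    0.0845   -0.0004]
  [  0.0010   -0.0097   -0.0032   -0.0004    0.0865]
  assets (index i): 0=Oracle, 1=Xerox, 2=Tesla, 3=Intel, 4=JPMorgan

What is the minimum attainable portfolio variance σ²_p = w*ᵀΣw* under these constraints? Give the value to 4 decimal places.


x=Σ⁻¹μ = [1.2482  2.5018  1.3282  1.6169  2.6349]
y=Σ⁻¹𝟙 = [13.6231  17.3277  23.1280  16.8601  14.2799]
a=μᵀx=1.181722  b=𝟙ᵀx=9.330109  c=𝟙ᵀy=85.218691  D=ac−b²=13.653899
λ₁=(c·0.153−b)/D = (85.218691·0.153−9.330109)/13.653899 = 0.271596
λ₂=(a−b·0.153)/D = (1.181722−9.330109·0.153)/13.653899 = -0.018001
w* = 0.271596·x + -0.018001·y:
  w_0 = 0.271596·1.2482 + -0.018001·13.6231 = 0.0938  (Oracle)
  w_1 = 0.271596·2.5018 + -0.018001·17.3277 = 0.3676  (Xerox)
  w_2 = 0.271596·1.3282 + -0.018001·23.1280 = -0.0556  (Tesla)
  w_3 = 0.271596·1.6169 + -0.018001·16.8601 = 0.1357  (Intel)
  w_4 = 0.271596·2.6349 + -0.018001·14.2799 = 0.4586  (JPMorgan)
Σw_i=1.0000  μᵀw=0.1530
σ²=wᵀΣw=λ₁·μ_p+λ₂ = 0.271596·0.153 + -0.018001 = 0.023553 ≈ 0.0236

0.0236


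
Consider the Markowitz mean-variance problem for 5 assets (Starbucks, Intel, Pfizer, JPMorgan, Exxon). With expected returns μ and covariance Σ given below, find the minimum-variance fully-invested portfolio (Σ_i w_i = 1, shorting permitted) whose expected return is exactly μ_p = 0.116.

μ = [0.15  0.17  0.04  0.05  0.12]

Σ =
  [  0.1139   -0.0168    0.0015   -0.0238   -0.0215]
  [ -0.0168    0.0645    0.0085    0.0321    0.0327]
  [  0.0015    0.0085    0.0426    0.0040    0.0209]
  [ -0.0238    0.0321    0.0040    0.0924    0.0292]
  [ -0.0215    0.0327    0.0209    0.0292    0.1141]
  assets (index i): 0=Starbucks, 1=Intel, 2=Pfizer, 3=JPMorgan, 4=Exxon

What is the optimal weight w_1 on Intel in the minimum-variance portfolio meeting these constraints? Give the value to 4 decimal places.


0.3085

p=Σ⁻¹μ = [1.8192  2.8914  0.0158  -0.1886  0.6112]
q=Σ⁻¹𝟙 = [12.3730  10.7050  18.9430  8.7367  2.3221]
a=μᵀp=0.828963  b=𝟙ᵀp=5.149003  c=𝟙ᵀq=53.079743  D=ac−b²=17.488904
λ₁=(c·0.116−b)/D = (53.079743·0.116−5.149003)/17.488904 = 0.057651
λ₂=(a−b·0.116)/D = (0.828963−5.149003·0.116)/17.488904 = 0.013247
w* = 0.057651·p + 0.013247·q:
  w_0 = 0.057651·1.8192 + 0.013247·12.3730 = 0.2688  (Starbucks)
  w_1 = 0.057651·2.8914 + 0.013247·10.7050 = 0.3085  (Intel)
  w_2 = 0.057651·0.0158 + 0.013247·18.9430 = 0.2519  (Pfizer)
  w_3 = 0.057651·-0.1886 + 0.013247·8.7367 = 0.1049  (JPMorgan)
  w_4 = 0.057651·0.6112 + 0.013247·2.3221 = 0.0660  (Exxon)
Σw_i=1.0000  μᵀw=0.1160
σ²=wᵀΣw=λ₁·μ_p+λ₂ = 0.057651·0.116 + 0.013247 = 0.019935 ≈ 0.0199


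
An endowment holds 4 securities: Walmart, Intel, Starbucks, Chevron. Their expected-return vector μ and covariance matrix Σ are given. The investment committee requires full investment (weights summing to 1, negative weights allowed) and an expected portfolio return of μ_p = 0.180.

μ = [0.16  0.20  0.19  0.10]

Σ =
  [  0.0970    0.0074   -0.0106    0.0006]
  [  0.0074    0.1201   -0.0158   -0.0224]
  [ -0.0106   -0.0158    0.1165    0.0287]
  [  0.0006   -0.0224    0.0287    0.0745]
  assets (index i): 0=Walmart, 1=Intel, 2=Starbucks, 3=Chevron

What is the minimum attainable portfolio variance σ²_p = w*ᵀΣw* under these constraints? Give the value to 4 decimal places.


x=Σ⁻¹μ = [1.6779  2.0277  1.7468  1.2655]
y=Σ⁻¹𝟙 = [10.1993  11.2749  7.6447  13.7857]
a=μᵀx=1.132449  b=𝟙ᵀx=6.717914  c=𝟙ᵀy=42.904510  D=ac−b²=3.456787
λ₁=(c·0.180−b)/D = (42.904510·0.180−6.717914)/3.456787 = 0.290703
λ₂=(a−b·0.180)/D = (1.132449−6.717914·0.180)/3.456787 = -0.022210
w* = 0.290703·x + -0.022210·y:
  w_0 = 0.290703·1.6779 + -0.022210·10.1993 = 0.2612  (Walmart)
  w_1 = 0.290703·2.0277 + -0.022210·11.2749 = 0.3391  (Intel)
  w_2 = 0.290703·1.7468 + -0.022210·7.6447 = 0.3380  (Starbucks)
  w_3 = 0.290703·1.2655 + -0.022210·13.7857 = 0.0617  (Chevron)
Σw_i=1.0000  μᵀw=0.1800
σ²=wᵀΣw=λ₁·μ_p+λ₂ = 0.290703·0.180 + -0.022210 = 0.030116 ≈ 0.0301

0.0301


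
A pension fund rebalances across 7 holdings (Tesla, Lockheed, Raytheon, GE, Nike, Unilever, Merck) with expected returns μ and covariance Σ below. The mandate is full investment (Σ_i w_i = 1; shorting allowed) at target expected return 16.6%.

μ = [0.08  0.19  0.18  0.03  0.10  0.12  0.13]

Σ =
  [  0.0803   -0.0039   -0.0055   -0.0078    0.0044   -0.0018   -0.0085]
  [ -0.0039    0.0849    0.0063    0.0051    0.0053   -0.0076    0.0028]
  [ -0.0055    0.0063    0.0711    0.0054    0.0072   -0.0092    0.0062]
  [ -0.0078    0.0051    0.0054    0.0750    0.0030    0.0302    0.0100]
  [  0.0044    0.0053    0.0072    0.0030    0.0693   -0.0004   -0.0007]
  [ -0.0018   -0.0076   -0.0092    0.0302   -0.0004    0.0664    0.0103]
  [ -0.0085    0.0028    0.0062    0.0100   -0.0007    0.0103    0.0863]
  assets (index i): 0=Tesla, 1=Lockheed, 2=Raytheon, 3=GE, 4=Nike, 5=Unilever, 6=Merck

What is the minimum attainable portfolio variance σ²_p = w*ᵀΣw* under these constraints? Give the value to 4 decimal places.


g=Σ⁻¹μ = [1.3146  2.3215  2.6788  -1.1473  0.9815  2.8257  1.1717]
h=Σ⁻¹𝟙 = [15.2057  11.4470  13.7811  5.4838  11.1004  14.8049  9.4113]
a=μᵀg=1.583588  b=𝟙ᵀg=10.146590  c=𝟙ᵀh=81.234176  D=ac−b²=25.688171
λ₁=(c·0.166−b)/D = (81.234176·0.166−10.146590)/25.688171 = 0.129954
λ₂=(a−b·0.166)/D = (1.583588−10.146590·0.166)/25.688171 = -0.003922
w* = 0.129954·g + -0.003922·h:
  w_0 = 0.129954·1.3146 + -0.003922·15.2057 = 0.1112  (Tesla)
  w_1 = 0.129954·2.3215 + -0.003922·11.4470 = 0.2568  (Lockheed)
  w_2 = 0.129954·2.6788 + -0.003922·13.7811 = 0.2941  (Raytheon)
  w_3 = 0.129954·-1.1473 + -0.003922·5.4838 = -0.1706  (GE)
  w_4 = 0.129954·0.9815 + -0.003922·11.1004 = 0.0840  (Nike)
  w_5 = 0.129954·2.8257 + -0.003922·14.8049 = 0.3092  (Unilever)
  w_6 = 0.129954·1.1717 + -0.003922·9.4113 = 0.1154  (Merck)
Σw_i=1.0000  μᵀw=0.1660
σ²=wᵀΣw=λ₁·μ_p+λ₂ = 0.129954·0.166 + -0.003922 = 0.017650 ≈ 0.0177

0.0177


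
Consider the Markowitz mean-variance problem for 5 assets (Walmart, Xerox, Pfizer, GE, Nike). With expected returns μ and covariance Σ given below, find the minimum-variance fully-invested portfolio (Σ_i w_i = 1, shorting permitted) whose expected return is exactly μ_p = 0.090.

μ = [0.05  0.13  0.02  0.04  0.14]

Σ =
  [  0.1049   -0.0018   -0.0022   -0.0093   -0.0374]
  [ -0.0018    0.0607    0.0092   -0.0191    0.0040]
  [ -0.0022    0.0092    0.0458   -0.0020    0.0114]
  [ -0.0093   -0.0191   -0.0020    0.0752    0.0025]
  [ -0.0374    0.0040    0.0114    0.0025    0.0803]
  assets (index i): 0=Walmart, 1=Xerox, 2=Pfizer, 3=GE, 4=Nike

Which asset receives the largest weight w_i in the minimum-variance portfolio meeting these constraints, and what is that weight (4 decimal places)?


p=Σ⁻¹μ = [1.4505  2.5056  -0.5219  1.2564  2.3292]
q=Σ⁻¹𝟙 = [18.0982  19.9993  15.3297  20.4558  17.0732]
a=μᵀp=0.764165  b=𝟙ᵀp=7.019889  c=𝟙ᵀq=90.956154  D=ac−b²=20.226677
λ₁=(c·0.090−b)/D = (90.956154·0.090−7.019889)/20.226677 = 0.057655
λ₂=(a−b·0.090)/D = (0.764165−7.019889·0.090)/20.226677 = 0.006545
w* = 0.057655·p + 0.006545·q:
  w_0 = 0.057655·1.4505 + 0.006545·18.0982 = 0.2021  (Walmart)
  w_1 = 0.057655·2.5056 + 0.006545·19.9993 = 0.2753  (Xerox)
  w_2 = 0.057655·-0.5219 + 0.006545·15.3297 = 0.0702  (Pfizer)
  w_3 = 0.057655·1.2564 + 0.006545·20.4558 = 0.2063  (GE)
  w_4 = 0.057655·2.3292 + 0.006545·17.0732 = 0.2460  (Nike)
Σw_i=1.0000  μᵀw=0.0900
σ²=wᵀΣw=λ₁·μ_p+λ₂ = 0.057655·0.090 + 0.006545 = 0.011734 ≈ 0.0117

Xerox (0.2753)


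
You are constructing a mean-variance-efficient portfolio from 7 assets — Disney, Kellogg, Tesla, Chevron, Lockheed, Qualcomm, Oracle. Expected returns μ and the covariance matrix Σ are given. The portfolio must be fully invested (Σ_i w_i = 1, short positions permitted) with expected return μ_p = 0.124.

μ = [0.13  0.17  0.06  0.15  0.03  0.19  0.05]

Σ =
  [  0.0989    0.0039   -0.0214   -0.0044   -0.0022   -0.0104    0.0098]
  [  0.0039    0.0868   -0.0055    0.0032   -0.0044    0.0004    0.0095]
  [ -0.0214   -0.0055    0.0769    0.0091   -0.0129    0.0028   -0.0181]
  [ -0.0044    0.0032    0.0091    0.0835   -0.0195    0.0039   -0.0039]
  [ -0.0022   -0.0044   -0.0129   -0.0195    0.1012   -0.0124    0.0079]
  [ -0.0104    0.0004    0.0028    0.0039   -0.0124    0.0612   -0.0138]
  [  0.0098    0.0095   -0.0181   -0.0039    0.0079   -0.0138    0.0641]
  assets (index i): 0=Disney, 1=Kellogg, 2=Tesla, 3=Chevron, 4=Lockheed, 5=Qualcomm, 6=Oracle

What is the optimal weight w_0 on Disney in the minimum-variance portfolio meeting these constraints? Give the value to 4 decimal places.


x=Σ⁻¹μ = [1.9757  1.7983  1.6677  1.8524  1.3434  3.8345  1.4550]
y=Σ⁻¹𝟙 = [16.3938  10.1082  24.0118  13.8434  17.8017  25.7760  22.5740]
a=μᵀx=1.782089  b=𝟙ᵀx=13.927003  c=𝟙ᵀy=130.508874  D=ac−b²=38.616962
λ₁=(c·0.124−b)/D = (130.508874·0.124−13.927003)/38.616962 = 0.058422
λ₂=(a−b·0.124)/D = (1.782089−13.927003·0.124)/38.616962 = 0.001428
w* = 0.058422·x + 0.001428·y:
  w_0 = 0.058422·1.9757 + 0.001428·16.3938 = 0.1388  (Disney)
  w_1 = 0.058422·1.7983 + 0.001428·10.1082 = 0.1195  (Kellogg)
  w_2 = 0.058422·1.6677 + 0.001428·24.0118 = 0.1317  (Tesla)
  w_3 = 0.058422·1.8524 + 0.001428·13.8434 = 0.1280  (Chevron)
  w_4 = 0.058422·1.3434 + 0.001428·17.8017 = 0.1039  (Lockheed)
  w_5 = 0.058422·3.8345 + 0.001428·25.7760 = 0.2608  (Qualcomm)
  w_6 = 0.058422·1.4550 + 0.001428·22.5740 = 0.1172  (Oracle)
Σw_i=1.0000  μᵀw=0.1240
σ²=wᵀΣw=λ₁·μ_p+λ₂ = 0.058422·0.124 + 0.001428 = 0.008672 ≈ 0.0087

0.1388


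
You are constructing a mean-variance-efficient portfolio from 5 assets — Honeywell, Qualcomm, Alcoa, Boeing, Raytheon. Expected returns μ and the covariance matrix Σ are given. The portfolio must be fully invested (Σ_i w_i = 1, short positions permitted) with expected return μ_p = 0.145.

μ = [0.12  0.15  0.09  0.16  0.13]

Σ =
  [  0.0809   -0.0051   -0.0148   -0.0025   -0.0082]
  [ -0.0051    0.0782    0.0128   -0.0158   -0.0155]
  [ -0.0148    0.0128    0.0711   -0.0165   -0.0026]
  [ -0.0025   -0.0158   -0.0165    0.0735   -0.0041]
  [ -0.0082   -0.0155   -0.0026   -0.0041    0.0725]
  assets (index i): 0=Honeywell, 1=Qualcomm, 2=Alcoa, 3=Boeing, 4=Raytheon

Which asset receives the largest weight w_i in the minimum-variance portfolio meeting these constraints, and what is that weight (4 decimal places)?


Boeing (0.3352)

g=Σ⁻¹μ = [2.4878  3.0415  2.1747  3.5711  3.0047]
h=Σ⁻¹𝟙 = [20.5711  20.1044  21.2763  24.6625  22.5757]
a=μᵀg=1.912484  b=𝟙ᵀg=14.279901  c=𝟙ᵀh=109.189984  D=ac−b²=4.908522
λ₁=(c·0.145−b)/D = (109.189984·0.145−14.279901)/4.908522 = 0.316317
λ₂=(a−b·0.145)/D = (1.912484−14.279901·0.145)/4.908522 = -0.032210
w* = 0.316317·g + -0.032210·h:
  w_0 = 0.316317·2.4878 + -0.032210·20.5711 = 0.1244  (Honeywell)
  w_1 = 0.316317·3.0415 + -0.032210·20.1044 = 0.3145  (Qualcomm)
  w_2 = 0.316317·2.1747 + -0.032210·21.2763 = 0.0026  (Alcoa)
  w_3 = 0.316317·3.5711 + -0.032210·24.6625 = 0.3352  (Boeing)
  w_4 = 0.316317·3.0047 + -0.032210·22.5757 = 0.2233  (Raytheon)
Σw_i=1.0000  μᵀw=0.1450
σ²=wᵀΣw=λ₁·μ_p+λ₂ = 0.316317·0.145 + -0.032210 = 0.013656 ≈ 0.0137


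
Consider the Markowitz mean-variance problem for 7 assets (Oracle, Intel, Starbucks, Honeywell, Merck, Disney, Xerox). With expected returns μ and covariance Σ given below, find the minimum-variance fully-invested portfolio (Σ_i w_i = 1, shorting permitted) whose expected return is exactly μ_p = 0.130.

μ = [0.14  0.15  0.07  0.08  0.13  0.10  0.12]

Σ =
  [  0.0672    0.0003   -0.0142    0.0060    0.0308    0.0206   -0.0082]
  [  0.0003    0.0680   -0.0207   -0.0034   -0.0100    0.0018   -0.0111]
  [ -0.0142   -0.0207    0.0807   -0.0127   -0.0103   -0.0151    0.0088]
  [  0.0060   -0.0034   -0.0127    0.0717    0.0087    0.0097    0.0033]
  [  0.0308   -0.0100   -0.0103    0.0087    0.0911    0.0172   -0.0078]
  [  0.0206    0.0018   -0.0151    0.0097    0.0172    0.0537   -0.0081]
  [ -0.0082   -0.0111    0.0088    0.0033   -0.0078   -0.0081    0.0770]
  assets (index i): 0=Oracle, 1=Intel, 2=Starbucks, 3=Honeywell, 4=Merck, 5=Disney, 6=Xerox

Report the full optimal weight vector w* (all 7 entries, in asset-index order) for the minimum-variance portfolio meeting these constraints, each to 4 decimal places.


0.1982  0.3370  0.0987  -0.0042  0.1317  0.0311  0.2076

p=Σ⁻¹μ = [1.6934  3.5141  2.4484  1.1107  1.3181  1.4936  2.2086]
q=Σ⁻¹𝟙 = [11.1821  27.2153  26.3078  14.5763  9.9231  17.6202  17.3285]
a=μᵀp=1.610173  b=𝟙ᵀp=13.786876  c=𝟙ᵀq=124.153254  D=ac−b²=9.830313
λ₁=(c·0.130−b)/D = (124.153254·0.130−13.786876)/9.830313 = 0.239366
λ₂=(a−b·0.130)/D = (1.610173−13.786876·0.130)/9.830313 = -0.018526
w* = 0.239366·p + -0.018526·q:
  w_0 = 0.239366·1.6934 + -0.018526·11.1821 = 0.1982  (Oracle)
  w_1 = 0.239366·3.5141 + -0.018526·27.2153 = 0.3370  (Intel)
  w_2 = 0.239366·2.4484 + -0.018526·26.3078 = 0.0987  (Starbucks)
  w_3 = 0.239366·1.1107 + -0.018526·14.5763 = -0.0042  (Honeywell)
  w_4 = 0.239366·1.3181 + -0.018526·9.9231 = 0.1317  (Merck)
  w_5 = 0.239366·1.4936 + -0.018526·17.6202 = 0.0311  (Disney)
  w_6 = 0.239366·2.2086 + -0.018526·17.3285 = 0.2076  (Xerox)
Σw_i=1.0000  μᵀw=0.1300
σ²=wᵀΣw=λ₁·μ_p+λ₂ = 0.239366·0.130 + -0.018526 = 0.012591 ≈ 0.0126


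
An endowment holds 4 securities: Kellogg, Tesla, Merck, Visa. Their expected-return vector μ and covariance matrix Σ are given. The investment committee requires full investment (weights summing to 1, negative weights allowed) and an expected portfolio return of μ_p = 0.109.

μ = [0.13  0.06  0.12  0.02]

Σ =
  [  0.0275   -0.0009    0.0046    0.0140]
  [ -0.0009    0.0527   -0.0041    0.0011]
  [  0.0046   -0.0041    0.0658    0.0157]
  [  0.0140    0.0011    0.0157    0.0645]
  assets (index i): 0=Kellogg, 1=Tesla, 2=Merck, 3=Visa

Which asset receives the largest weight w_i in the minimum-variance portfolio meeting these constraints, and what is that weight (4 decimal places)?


Kellogg (0.5268)

x=Σ⁻¹μ = [5.1115  1.3970  1.8577  -1.2754]
y=Σ⁻¹𝟙 = [32.3241  20.4370  13.0257  4.9686]
a=μᵀx=0.945738  b=𝟙ᵀx=7.090822  c=𝟙ᵀy=70.755552  D=ac−b²=16.636489
λ₁=(c·0.109−b)/D = (70.755552·0.109−7.090822)/16.636489 = 0.037360
λ₂=(a−b·0.109)/D = (0.945738−7.090822·0.109)/16.636489 = 0.010389
w* = 0.037360·x + 0.010389·y:
  w_0 = 0.037360·5.1115 + 0.010389·32.3241 = 0.5268  (Kellogg)
  w_1 = 0.037360·1.3970 + 0.010389·20.4370 = 0.2645  (Tesla)
  w_2 = 0.037360·1.8577 + 0.010389·13.0257 = 0.2047  (Merck)
  w_3 = 0.037360·-1.2754 + 0.010389·4.9686 = 0.0040  (Visa)
Σw_i=1.0000  μᵀw=0.1090
σ²=wᵀΣw=λ₁·μ_p+λ₂ = 0.037360·0.109 + 0.010389 = 0.014461 ≈ 0.0145


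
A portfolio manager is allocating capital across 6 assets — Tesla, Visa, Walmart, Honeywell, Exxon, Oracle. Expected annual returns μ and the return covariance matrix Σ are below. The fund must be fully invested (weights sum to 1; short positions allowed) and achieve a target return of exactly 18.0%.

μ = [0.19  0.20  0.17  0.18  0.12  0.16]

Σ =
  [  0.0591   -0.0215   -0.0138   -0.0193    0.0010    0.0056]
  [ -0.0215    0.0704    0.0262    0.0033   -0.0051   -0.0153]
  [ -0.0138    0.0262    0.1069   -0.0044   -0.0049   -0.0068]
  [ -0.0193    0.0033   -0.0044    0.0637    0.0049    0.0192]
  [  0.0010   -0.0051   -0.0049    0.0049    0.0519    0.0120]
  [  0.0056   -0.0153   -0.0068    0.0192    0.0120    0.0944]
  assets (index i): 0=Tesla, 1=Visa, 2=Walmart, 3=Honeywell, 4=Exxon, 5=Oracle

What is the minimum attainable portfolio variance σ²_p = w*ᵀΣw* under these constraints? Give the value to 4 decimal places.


x=Σ⁻¹μ = [6.4310  4.3560  1.6884  4.1941  2.1449  1.0153]
y=Σ⁻¹𝟙 = [33.8398  22.2697  10.4069  22.2749  18.2753  6.0912]
a=μᵀx=3.554905  b=𝟙ᵀx=19.829789  c=𝟙ᵀy=113.157826  D=ac−b²=9.044776
λ₁=(c·0.180−b)/D = (113.157826·0.180−19.829789)/9.044776 = 0.059550
λ₂=(a−b·0.180)/D = (3.554905−19.829789·0.180)/9.044776 = -0.001598
w* = 0.059550·x + -0.001598·y:
  w_0 = 0.059550·6.4310 + -0.001598·33.8398 = 0.3289  (Tesla)
  w_1 = 0.059550·4.3560 + -0.001598·22.2697 = 0.2238  (Visa)
  w_2 = 0.059550·1.6884 + -0.001598·10.4069 = 0.0839  (Walmart)
  w_3 = 0.059550·4.1941 + -0.001598·22.2749 = 0.2142  (Honeywell)
  w_4 = 0.059550·2.1449 + -0.001598·18.2753 = 0.0985  (Exxon)
  w_5 = 0.059550·1.0153 + -0.001598·6.0912 = 0.0507  (Oracle)
Σw_i=1.0000  μᵀw=0.1800
σ²=wᵀΣw=λ₁·μ_p+λ₂ = 0.059550·0.180 + -0.001598 = 0.009121 ≈ 0.0091

0.0091


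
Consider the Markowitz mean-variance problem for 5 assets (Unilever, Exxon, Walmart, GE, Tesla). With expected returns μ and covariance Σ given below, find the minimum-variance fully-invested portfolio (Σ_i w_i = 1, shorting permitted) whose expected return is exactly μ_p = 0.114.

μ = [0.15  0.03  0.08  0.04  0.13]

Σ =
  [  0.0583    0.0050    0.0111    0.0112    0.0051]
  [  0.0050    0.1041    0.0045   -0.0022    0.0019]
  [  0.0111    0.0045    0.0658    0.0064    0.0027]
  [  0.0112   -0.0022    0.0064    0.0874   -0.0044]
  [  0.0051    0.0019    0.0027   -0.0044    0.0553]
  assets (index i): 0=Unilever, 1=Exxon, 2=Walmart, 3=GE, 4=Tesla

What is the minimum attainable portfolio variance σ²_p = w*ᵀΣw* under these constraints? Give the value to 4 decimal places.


g=Σ⁻¹μ = [2.1933  0.1175  0.7278  0.2334  2.1275]
h=Σ⁻¹𝟙 = [10.8374  8.5129  11.0834  10.3150  17.0708]
a=μᵀg=0.676658  b=𝟙ᵀg=5.399475  c=𝟙ᵀh=57.819519  D=ac−b²=9.969697
λ₁=(c·0.114−b)/D = (57.819519·0.114−5.399475)/9.969697 = 0.119557
λ₂=(a−b·0.114)/D = (0.676658−5.399475·0.114)/9.969697 = 0.006130
w* = 0.119557·g + 0.006130·h:
  w_0 = 0.119557·2.1933 + 0.006130·10.8374 = 0.3287  (Unilever)
  w_1 = 0.119557·0.1175 + 0.006130·8.5129 = 0.0662  (Exxon)
  w_2 = 0.119557·0.7278 + 0.006130·11.0834 = 0.1550  (Walmart)
  w_3 = 0.119557·0.2334 + 0.006130·10.3150 = 0.0911  (GE)
  w_4 = 0.119557·2.1275 + 0.006130·17.0708 = 0.3590  (Tesla)
Σw_i=1.0000  μᵀw=0.1140
σ²=wᵀΣw=λ₁·μ_p+λ₂ = 0.119557·0.114 + 0.006130 = 0.019760 ≈ 0.0198

0.0198


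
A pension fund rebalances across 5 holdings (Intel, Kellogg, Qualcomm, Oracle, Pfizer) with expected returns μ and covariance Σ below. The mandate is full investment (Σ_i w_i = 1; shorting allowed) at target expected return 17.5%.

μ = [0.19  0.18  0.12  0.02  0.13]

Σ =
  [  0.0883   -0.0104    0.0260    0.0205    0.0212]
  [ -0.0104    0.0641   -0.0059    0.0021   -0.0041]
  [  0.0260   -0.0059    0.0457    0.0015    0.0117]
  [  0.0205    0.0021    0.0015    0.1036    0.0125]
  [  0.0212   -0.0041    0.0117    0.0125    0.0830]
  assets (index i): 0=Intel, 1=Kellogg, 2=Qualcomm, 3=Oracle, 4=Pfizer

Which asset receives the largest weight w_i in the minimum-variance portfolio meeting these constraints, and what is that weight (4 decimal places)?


g=Σ⁻¹μ = [1.8724  3.3529  1.7327  -0.3996  1.0696]
h=Σ⁻¹𝟙 = [4.1010  18.3507  19.6187  7.2131  8.0554]
a=μᵀg=1.298259  b=𝟙ᵀg=7.628024  c=𝟙ᵀh=57.338855  D=ac−b²=16.253940
λ₁=(c·0.175−b)/D = (57.338855·0.175−7.628024)/16.253940 = 0.148043
λ₂=(a−b·0.175)/D = (1.298259−7.628024·0.175)/16.253940 = -0.002255
w* = 0.148043·g + -0.002255·h:
  w_0 = 0.148043·1.8724 + -0.002255·4.1010 = 0.2680  (Intel)
  w_1 = 0.148043·3.3529 + -0.002255·18.3507 = 0.4550  (Kellogg)
  w_2 = 0.148043·1.7327 + -0.002255·19.6187 = 0.2123  (Qualcomm)
  w_3 = 0.148043·-0.3996 + -0.002255·7.2131 = -0.0754  (Oracle)
  w_4 = 0.148043·1.0696 + -0.002255·8.0554 = 0.1402  (Pfizer)
Σw_i=1.0000  μᵀw=0.1750
σ²=wᵀΣw=λ₁·μ_p+λ₂ = 0.148043·0.175 + -0.002255 = 0.023653 ≈ 0.0237

Kellogg (0.4550)


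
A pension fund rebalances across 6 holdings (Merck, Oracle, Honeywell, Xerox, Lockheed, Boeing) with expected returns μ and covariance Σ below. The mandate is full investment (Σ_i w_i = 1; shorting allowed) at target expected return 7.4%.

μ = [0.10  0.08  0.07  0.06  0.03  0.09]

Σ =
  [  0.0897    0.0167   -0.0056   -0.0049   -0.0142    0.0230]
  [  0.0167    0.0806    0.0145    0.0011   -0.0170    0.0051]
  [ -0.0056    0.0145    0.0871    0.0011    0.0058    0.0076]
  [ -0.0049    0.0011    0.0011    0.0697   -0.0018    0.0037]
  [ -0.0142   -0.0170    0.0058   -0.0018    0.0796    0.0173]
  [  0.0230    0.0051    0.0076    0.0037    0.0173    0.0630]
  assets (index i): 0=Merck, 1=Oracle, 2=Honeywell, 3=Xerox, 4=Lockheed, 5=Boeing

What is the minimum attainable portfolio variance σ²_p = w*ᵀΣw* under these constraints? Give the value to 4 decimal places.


0.0164

x=Σ⁻¹μ = [0.9551  0.7296  0.6327  0.8798  0.5135  0.7518]
y=Σ⁻¹𝟙 = [11.8071  11.2434  8.7436  15.0385  15.8238  4.3691]
a=μᵀx=0.334021  b=𝟙ᵀx=4.462473  c=𝟙ᵀy=67.025436  D=ac−b²=2.474221
λ₁=(c·0.074−b)/D = (67.025436·0.074−4.462473)/2.474221 = 0.201037
λ₂=(a−b·0.074)/D = (0.334021−4.462473·0.074)/2.474221 = 0.001535
w* = 0.201037·x + 0.001535·y:
  w_0 = 0.201037·0.9551 + 0.001535·11.8071 = 0.2101  (Merck)
  w_1 = 0.201037·0.7296 + 0.001535·11.2434 = 0.1639  (Oracle)
  w_2 = 0.201037·0.6327 + 0.001535·8.7436 = 0.1406  (Honeywell)
  w_3 = 0.201037·0.8798 + 0.001535·15.0385 = 0.2000  (Xerox)
  w_4 = 0.201037·0.5135 + 0.001535·15.8238 = 0.1275  (Lockheed)
  w_5 = 0.201037·0.7518 + 0.001535·4.3691 = 0.1579  (Boeing)
Σw_i=1.0000  μᵀw=0.0740
σ²=wᵀΣw=λ₁·μ_p+λ₂ = 0.201037·0.074 + 0.001535 = 0.016412 ≈ 0.0164


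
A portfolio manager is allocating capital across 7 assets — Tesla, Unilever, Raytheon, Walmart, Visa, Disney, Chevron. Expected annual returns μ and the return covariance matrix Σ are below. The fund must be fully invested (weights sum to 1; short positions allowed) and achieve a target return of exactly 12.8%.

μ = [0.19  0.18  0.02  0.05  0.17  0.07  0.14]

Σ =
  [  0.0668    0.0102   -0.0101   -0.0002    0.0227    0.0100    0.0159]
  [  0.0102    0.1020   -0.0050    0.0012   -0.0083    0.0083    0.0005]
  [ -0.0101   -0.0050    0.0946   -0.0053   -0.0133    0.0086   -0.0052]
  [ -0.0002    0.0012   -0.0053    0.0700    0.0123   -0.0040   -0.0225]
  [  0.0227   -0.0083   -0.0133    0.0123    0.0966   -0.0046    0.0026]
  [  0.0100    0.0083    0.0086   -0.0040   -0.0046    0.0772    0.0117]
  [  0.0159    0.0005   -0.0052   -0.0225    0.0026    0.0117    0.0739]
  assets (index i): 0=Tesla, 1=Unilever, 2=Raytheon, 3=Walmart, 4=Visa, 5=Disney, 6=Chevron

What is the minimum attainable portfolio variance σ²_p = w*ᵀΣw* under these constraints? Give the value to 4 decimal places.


x=Σ⁻¹μ = [1.7558  1.7022  0.8259  1.0963  1.4321  0.2731  1.8035]
y=Σ⁻¹𝟙 = [7.4037  9.4965  14.4034  19.7057  8.8327  8.2998  17.2630]
a=μᵀx=1.226376  b=𝟙ᵀx=8.888797  c=𝟙ᵀy=85.404864  D=ac−b²=25.727765
λ₁=(c·0.128−b)/D = (85.404864·0.128−8.888797)/25.727765 = 0.079409
λ₂=(a−b·0.128)/D = (1.226376−8.888797·0.128)/25.727765 = 0.003444
w* = 0.079409·x + 0.003444·y:
  w_0 = 0.079409·1.7558 + 0.003444·7.4037 = 0.1649  (Tesla)
  w_1 = 0.079409·1.7022 + 0.003444·9.4965 = 0.1679  (Unilever)
  w_2 = 0.079409·0.8259 + 0.003444·14.4034 = 0.1152  (Raytheon)
  w_3 = 0.079409·1.0963 + 0.003444·19.7057 = 0.1549  (Walmart)
  w_4 = 0.079409·1.4321 + 0.003444·8.8327 = 0.1441  (Visa)
  w_5 = 0.079409·0.2731 + 0.003444·8.2998 = 0.0503  (Disney)
  w_6 = 0.079409·1.8035 + 0.003444·17.2630 = 0.2027  (Chevron)
Σw_i=1.0000  μᵀw=0.1280
σ²=wᵀΣw=λ₁·μ_p+λ₂ = 0.079409·0.128 + 0.003444 = 0.013609 ≈ 0.0136

0.0136


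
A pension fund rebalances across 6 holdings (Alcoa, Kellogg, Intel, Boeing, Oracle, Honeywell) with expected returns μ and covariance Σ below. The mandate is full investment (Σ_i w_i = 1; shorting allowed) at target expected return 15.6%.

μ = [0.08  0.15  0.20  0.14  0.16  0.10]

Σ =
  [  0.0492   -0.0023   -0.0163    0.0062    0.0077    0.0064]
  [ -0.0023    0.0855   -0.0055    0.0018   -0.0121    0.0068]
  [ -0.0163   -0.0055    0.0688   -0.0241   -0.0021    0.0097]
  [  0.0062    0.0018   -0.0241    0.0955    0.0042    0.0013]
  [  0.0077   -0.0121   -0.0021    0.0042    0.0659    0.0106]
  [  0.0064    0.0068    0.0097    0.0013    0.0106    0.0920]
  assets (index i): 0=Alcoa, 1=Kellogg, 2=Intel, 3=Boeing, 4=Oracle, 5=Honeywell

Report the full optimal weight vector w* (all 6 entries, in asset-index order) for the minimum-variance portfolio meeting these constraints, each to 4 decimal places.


0.1635  0.1722  0.3299  0.1622  0.1865  -0.0142

p=Σ⁻¹μ = [2.5852  2.4460  4.6138  2.3037  2.5898  -0.0911]
q=Σ⁻¹𝟙 = [25.4439  15.5946  26.9234  14.6393  14.4696  3.2342]
a=μᵀp=2.224262  b=𝟙ᵀp=14.447438  c=𝟙ᵀq=100.305010  D=ac−b²=14.376149
λ₁=(c·0.156−b)/D = (100.305010·0.156−14.447438)/14.376149 = 0.083482
λ₂=(a−b·0.156)/D = (2.224262−14.447438·0.156)/14.376149 = -0.002055
w* = 0.083482·p + -0.002055·q:
  w_0 = 0.083482·2.5852 + -0.002055·25.4439 = 0.1635  (Alcoa)
  w_1 = 0.083482·2.4460 + -0.002055·15.5946 = 0.1722  (Kellogg)
  w_2 = 0.083482·4.6138 + -0.002055·26.9234 = 0.3299  (Intel)
  w_3 = 0.083482·2.3037 + -0.002055·14.6393 = 0.1622  (Boeing)
  w_4 = 0.083482·2.5898 + -0.002055·14.4696 = 0.1865  (Oracle)
  w_5 = 0.083482·-0.0911 + -0.002055·3.2342 = -0.0142  (Honeywell)
Σw_i=1.0000  μᵀw=0.1560
σ²=wᵀΣw=λ₁·μ_p+λ₂ = 0.083482·0.156 + -0.002055 = 0.010968 ≈ 0.0110


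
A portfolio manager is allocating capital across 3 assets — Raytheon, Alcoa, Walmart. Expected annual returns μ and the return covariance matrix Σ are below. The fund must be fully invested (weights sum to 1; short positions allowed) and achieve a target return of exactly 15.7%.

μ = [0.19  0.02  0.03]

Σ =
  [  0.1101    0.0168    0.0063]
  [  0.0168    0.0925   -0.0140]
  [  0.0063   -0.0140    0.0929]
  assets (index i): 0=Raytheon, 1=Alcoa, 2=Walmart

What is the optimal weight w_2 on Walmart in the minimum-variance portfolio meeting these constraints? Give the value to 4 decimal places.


p=Σ⁻¹μ = [1.7248  -0.0674  0.1958]
q=Σ⁻¹𝟙 = [6.6508  11.4244  12.0349]
a=μᵀp=0.332235  b=𝟙ᵀp=1.853182  c=𝟙ᵀq=30.110052  D=ac−b²=6.569335
λ₁=(c·0.157−b)/D = (30.110052·0.157−1.853182)/6.569335 = 0.437502
λ₂=(a−b·0.157)/D = (0.332235−1.853182·0.157)/6.569335 = 0.006285
w* = 0.437502·p + 0.006285·q:
  w_0 = 0.437502·1.7248 + 0.006285·6.6508 = 0.7964  (Raytheon)
  w_1 = 0.437502·-0.0674 + 0.006285·11.4244 = 0.0423  (Alcoa)
  w_2 = 0.437502·0.1958 + 0.006285·12.0349 = 0.1613  (Walmart)
Σw_i=1.0000  μᵀw=0.1570
σ²=wᵀΣw=λ₁·μ_p+λ₂ = 0.437502·0.157 + 0.006285 = 0.074972 ≈ 0.0750

0.1613


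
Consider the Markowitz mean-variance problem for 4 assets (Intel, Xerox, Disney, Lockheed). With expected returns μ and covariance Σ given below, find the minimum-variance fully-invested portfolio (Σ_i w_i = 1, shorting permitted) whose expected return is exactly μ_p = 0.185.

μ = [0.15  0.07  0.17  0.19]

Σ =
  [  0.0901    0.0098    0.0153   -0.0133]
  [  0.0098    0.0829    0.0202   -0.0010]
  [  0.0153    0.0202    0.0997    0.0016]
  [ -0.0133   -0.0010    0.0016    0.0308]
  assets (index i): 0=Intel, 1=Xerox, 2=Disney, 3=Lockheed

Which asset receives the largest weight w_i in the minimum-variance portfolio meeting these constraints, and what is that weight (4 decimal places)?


Lockheed (0.7049)

u=Σ⁻¹μ = [2.4959  0.3600  1.1336  7.1994]
v=Σ⁻¹𝟙 = [14.9346  9.5031  5.1877  38.9556]
a=μᵀu=1.960184  b=𝟙ᵀu=11.188877  c=𝟙ᵀv=68.580973  D=ac−b²=9.240331
λ₁=(c·0.185−b)/D = (68.580973·0.185−11.188877)/9.240331 = 0.162181
λ₂=(a−b·0.185)/D = (1.960184−11.188877·0.185)/9.240331 = -0.011878
w* = 0.162181·u + -0.011878·v:
  w_0 = 0.162181·2.4959 + -0.011878·14.9346 = 0.2274  (Intel)
  w_1 = 0.162181·0.3600 + -0.011878·9.5031 = -0.0545  (Xerox)
  w_2 = 0.162181·1.1336 + -0.011878·5.1877 = 0.1222  (Disney)
  w_3 = 0.162181·7.1994 + -0.011878·38.9556 = 0.7049  (Lockheed)
Σw_i=1.0000  μᵀw=0.1850
σ²=wᵀΣw=λ₁·μ_p+λ₂ = 0.162181·0.185 + -0.011878 = 0.018125 ≈ 0.0181


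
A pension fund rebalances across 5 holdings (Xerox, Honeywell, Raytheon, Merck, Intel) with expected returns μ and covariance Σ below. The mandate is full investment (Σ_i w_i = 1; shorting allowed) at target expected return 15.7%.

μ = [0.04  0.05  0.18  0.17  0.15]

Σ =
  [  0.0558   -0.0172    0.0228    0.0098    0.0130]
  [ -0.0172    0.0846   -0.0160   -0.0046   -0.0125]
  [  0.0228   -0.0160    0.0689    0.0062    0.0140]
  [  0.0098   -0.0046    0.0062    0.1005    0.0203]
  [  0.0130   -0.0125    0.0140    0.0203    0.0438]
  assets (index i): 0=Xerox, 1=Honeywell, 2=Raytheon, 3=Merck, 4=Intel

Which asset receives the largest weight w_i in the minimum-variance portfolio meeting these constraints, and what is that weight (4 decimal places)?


u=Σ⁻¹μ = [-0.7136  1.3832  2.5190  1.1225  2.7058]
v=Σ⁻¹𝟙 = [14.7013  19.7174  10.0026  5.0541  18.5551]
a=μᵀu=1.090730  b=𝟙ᵀu=7.016871  c=𝟙ᵀv=68.030610  D=ac−b²=24.966523
λ₁=(c·0.157−b)/D = (68.030610·0.157−7.016871)/24.966523 = 0.146754
λ₂=(a−b·0.157)/D = (1.090730−7.016871·0.157)/24.966523 = -0.000437
w* = 0.146754·u + -0.000437·v:
  w_0 = 0.146754·-0.7136 + -0.000437·14.7013 = -0.1112  (Xerox)
  w_1 = 0.146754·1.3832 + -0.000437·19.7174 = 0.1944  (Honeywell)
  w_2 = 0.146754·2.5190 + -0.000437·10.0026 = 0.3653  (Raytheon)
  w_3 = 0.146754·1.1225 + -0.000437·5.0541 = 0.1625  (Merck)
  w_4 = 0.146754·2.7058 + -0.000437·18.5551 = 0.3890  (Intel)
Σw_i=1.0000  μᵀw=0.1570
σ²=wᵀΣw=λ₁·μ_p+λ₂ = 0.146754·0.157 + -0.000437 = 0.022603 ≈ 0.0226

Intel (0.3890)


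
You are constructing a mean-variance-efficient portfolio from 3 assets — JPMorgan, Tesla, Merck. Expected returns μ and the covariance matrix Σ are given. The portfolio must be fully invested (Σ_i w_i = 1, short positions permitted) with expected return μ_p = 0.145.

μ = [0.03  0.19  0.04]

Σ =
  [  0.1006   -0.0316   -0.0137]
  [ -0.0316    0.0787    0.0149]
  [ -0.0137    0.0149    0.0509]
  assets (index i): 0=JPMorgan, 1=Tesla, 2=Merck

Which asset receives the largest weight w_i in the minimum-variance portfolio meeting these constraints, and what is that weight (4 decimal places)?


Tesla (0.7182)

g=Σ⁻¹μ = [1.2338  2.8563  0.2818]
h=Σ⁻¹𝟙 = [17.6715  16.0727  19.6978]
a=μᵀg=0.590978  b=𝟙ᵀg=4.371877  c=𝟙ᵀh=53.442053  D=ac−b²=12.469775
λ₁=(c·0.145−b)/D = (53.442053·0.145−4.371877)/12.469775 = 0.270833
λ₂=(a−b·0.145)/D = (0.590978−4.371877·0.145)/12.469775 = -0.003444
w* = 0.270833·g + -0.003444·h:
  w_0 = 0.270833·1.2338 + -0.003444·17.6715 = 0.2733  (JPMorgan)
  w_1 = 0.270833·2.8563 + -0.003444·16.0727 = 0.7182  (Tesla)
  w_2 = 0.270833·0.2818 + -0.003444·19.6978 = 0.0085  (Merck)
Σw_i=1.0000  μᵀw=0.1450
σ²=wᵀΣw=λ₁·μ_p+λ₂ = 0.270833·0.145 + -0.003444 = 0.035827 ≈ 0.0358


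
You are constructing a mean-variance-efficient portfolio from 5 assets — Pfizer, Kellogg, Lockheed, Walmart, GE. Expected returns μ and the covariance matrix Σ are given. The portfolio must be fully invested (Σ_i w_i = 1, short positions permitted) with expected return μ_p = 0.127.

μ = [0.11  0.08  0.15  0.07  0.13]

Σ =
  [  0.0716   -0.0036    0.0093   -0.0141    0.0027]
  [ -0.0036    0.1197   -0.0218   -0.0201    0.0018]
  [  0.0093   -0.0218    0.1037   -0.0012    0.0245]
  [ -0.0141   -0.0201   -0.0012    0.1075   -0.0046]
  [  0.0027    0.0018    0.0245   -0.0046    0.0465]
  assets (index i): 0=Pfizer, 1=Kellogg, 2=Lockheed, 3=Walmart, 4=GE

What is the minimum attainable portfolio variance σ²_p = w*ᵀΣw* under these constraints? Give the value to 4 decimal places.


0.0266

x=Σ⁻¹μ = [1.6039  1.0626  1.0091  1.1676  2.2453]
y=Σ⁻¹𝟙 = [15.8902  12.2187  6.6982  14.5169  18.0167]
a=μᵀx=0.786421  b=𝟙ᵀx=7.088495  c=𝟙ᵀy=67.340644  D=ac−b²=2.711318
λ₁=(c·0.127−b)/D = (67.340644·0.127−7.088495)/2.711318 = 0.539873
λ₂=(a−b·0.127)/D = (0.786421−7.088495·0.127)/2.711318 = -0.041979
w* = 0.539873·x + -0.041979·y:
  w_0 = 0.539873·1.6039 + -0.041979·15.8902 = 0.1989  (Pfizer)
  w_1 = 0.539873·1.0626 + -0.041979·12.2187 = 0.0608  (Kellogg)
  w_2 = 0.539873·1.0091 + -0.041979·6.6982 = 0.2636  (Lockheed)
  w_3 = 0.539873·1.1676 + -0.041979·14.5169 = 0.0209  (Walmart)
  w_4 = 0.539873·2.2453 + -0.041979·18.0167 = 0.4558  (GE)
Σw_i=1.0000  μᵀw=0.1270
σ²=wᵀΣw=λ₁·μ_p+λ₂ = 0.539873·0.127 + -0.041979 = 0.026585 ≈ 0.0266


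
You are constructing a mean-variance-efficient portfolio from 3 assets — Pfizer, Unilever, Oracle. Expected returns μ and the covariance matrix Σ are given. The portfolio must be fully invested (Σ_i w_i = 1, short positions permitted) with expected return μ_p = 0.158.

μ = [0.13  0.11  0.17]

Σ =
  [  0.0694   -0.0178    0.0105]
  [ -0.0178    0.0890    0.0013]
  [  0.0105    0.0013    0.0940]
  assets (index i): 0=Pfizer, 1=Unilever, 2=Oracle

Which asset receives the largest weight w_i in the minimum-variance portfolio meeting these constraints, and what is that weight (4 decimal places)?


g=Σ⁻¹μ = [2.0542  1.6241  1.5566]
h=Σ⁻¹𝟙 = [16.8273  14.4764  8.5584]
a=μᵀg=0.710318  b=𝟙ᵀg=5.234893  c=𝟙ᵀh=39.862179  D=ac−b²=0.910729
λ₁=(c·0.158−b)/D = (39.862179·0.158−5.234893)/0.910729 = 1.167560
λ₂=(a−b·0.158)/D = (0.710318−5.234893·0.158)/0.910729 = -0.128243
w* = 1.167560·g + -0.128243·h:
  w_0 = 1.167560·2.0542 + -0.128243·16.8273 = 0.2405  (Pfizer)
  w_1 = 1.167560·1.6241 + -0.128243·14.4764 = 0.0397  (Unilever)
  w_2 = 1.167560·1.5566 + -0.128243·8.5584 = 0.7198  (Oracle)
Σw_i=1.0000  μᵀw=0.1580
σ²=wᵀΣw=λ₁·μ_p+λ₂ = 1.167560·0.158 + -0.128243 = 0.056231 ≈ 0.0562

Oracle (0.7198)
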